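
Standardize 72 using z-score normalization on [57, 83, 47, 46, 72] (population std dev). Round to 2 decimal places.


Mean = (57 + 83 + 47 + 46 + 72) / 5 = 61.0
Variance = sum((x_i - mean)^2) / n = 208.4
Std = sqrt(208.4) = 14.4361
Z = (x - mean) / std
= (72 - 61.0) / 14.4361
= 11.0 / 14.4361
= 0.76

0.76


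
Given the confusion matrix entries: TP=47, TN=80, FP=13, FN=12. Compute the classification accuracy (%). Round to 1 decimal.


Accuracy = (TP + TN) / (TP + TN + FP + FN) * 100
= (47 + 80) / (47 + 80 + 13 + 12)
= 127 / 152
= 0.8355
= 83.6%

83.6


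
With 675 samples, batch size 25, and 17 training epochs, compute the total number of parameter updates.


Iterations per epoch = 675 / 25 = 27
Total updates = iterations_per_epoch * epochs
= 27 * 17
= 459

459


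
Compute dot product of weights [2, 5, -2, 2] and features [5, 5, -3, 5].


Element-wise products:
2 * 5 = 10
5 * 5 = 25
-2 * -3 = 6
2 * 5 = 10
Sum = 10 + 25 + 6 + 10
= 51

51


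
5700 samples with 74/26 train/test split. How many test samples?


Train samples = 5700 * 74% = 4218
Test samples = 5700 - 4218
= 1482

1482


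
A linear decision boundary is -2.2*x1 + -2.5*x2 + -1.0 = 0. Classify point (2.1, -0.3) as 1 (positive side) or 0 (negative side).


Compute -2.2 * 2.1 + -2.5 * -0.3 + -1.0
= -4.62 + 0.75 + -1.0
= -4.87
Since -4.87 < 0, the point is on the negative side.

0


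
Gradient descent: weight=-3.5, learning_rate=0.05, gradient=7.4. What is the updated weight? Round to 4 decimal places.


w_new = w_old - lr * gradient
= -3.5 - 0.05 * 7.4
= -3.5 - (0.37)
= -3.8700

-3.8700


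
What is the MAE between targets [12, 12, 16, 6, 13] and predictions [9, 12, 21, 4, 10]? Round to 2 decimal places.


Absolute errors: [3, 0, 5, 2, 3]
Sum of absolute errors = 13
MAE = 13 / 5 = 2.60

2.60


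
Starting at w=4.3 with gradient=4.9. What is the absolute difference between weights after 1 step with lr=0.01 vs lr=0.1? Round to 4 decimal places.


With lr=0.01: w_new = 4.3 - 0.01 * 4.9 = 4.251
With lr=0.1: w_new = 4.3 - 0.1 * 4.9 = 3.81
Absolute difference = |4.251 - 3.81|
= 0.4410

0.4410


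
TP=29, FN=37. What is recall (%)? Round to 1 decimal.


Recall = TP / (TP + FN) * 100
= 29 / (29 + 37)
= 29 / 66
= 0.4394
= 43.9%

43.9


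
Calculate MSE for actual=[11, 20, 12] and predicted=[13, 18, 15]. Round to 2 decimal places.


Differences: [-2, 2, -3]
Squared errors: [4, 4, 9]
Sum of squared errors = 17
MSE = 17 / 3 = 5.67

5.67


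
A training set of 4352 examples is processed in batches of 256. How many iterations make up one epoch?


Iterations per epoch = dataset_size / batch_size
= 4352 / 256
= 17

17


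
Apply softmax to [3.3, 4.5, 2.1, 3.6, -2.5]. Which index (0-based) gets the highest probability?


Softmax is a monotonic transformation, so it preserves the argmax.
We need to find the index of the maximum logit.
Index 0: 3.3
Index 1: 4.5
Index 2: 2.1
Index 3: 3.6
Index 4: -2.5
Maximum logit = 4.5 at index 1

1


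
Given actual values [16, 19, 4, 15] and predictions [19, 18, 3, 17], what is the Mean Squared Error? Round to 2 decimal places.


Differences: [-3, 1, 1, -2]
Squared errors: [9, 1, 1, 4]
Sum of squared errors = 15
MSE = 15 / 4 = 3.75

3.75


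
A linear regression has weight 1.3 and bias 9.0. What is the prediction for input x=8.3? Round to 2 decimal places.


y = 1.3 * 8.3 + (9.0)
= 10.79 + (9.0)
= 19.79

19.79


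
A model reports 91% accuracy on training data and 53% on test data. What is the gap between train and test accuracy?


Gap = train_accuracy - test_accuracy
= 91 - 53
= 38%
This large gap strongly indicates overfitting.

38


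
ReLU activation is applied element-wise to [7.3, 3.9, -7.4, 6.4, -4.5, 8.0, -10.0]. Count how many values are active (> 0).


ReLU(x) = max(0, x) for each element:
ReLU(7.3) = 7.3
ReLU(3.9) = 3.9
ReLU(-7.4) = 0
ReLU(6.4) = 6.4
ReLU(-4.5) = 0
ReLU(8.0) = 8.0
ReLU(-10.0) = 0
Active neurons (>0): 4

4


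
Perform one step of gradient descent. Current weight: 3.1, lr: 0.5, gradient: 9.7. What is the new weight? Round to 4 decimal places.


w_new = w_old - lr * gradient
= 3.1 - 0.5 * 9.7
= 3.1 - (4.85)
= -1.7500

-1.7500


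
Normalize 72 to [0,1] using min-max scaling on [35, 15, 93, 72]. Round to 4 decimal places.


Min = 15, Max = 93
Range = 93 - 15 = 78
Scaled = (x - min) / (max - min)
= (72 - 15) / 78
= 57 / 78
= 0.7308

0.7308


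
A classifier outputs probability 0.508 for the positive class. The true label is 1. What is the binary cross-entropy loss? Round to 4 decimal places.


For y=1: Loss = -log(p)
= -log(0.508)
= -(-0.6773)
= 0.6773

0.6773


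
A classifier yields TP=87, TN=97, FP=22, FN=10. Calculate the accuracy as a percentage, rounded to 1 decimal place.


Accuracy = (TP + TN) / (TP + TN + FP + FN) * 100
= (87 + 97) / (87 + 97 + 22 + 10)
= 184 / 216
= 0.8519
= 85.2%

85.2


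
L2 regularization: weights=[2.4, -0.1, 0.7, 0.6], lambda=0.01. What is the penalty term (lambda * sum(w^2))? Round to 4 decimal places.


Squaring each weight:
2.4^2 = 5.76
(-0.1)^2 = 0.01
0.7^2 = 0.49
0.6^2 = 0.36
Sum of squares = 6.62
Penalty = 0.01 * 6.62 = 0.0662

0.0662


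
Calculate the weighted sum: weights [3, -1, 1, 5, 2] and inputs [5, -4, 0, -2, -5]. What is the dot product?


Element-wise products:
3 * 5 = 15
-1 * -4 = 4
1 * 0 = 0
5 * -2 = -10
2 * -5 = -10
Sum = 15 + 4 + 0 + -10 + -10
= -1

-1


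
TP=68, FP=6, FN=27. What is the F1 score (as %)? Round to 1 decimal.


Precision = TP / (TP + FP) = 68 / 74 = 0.9189
Recall = TP / (TP + FN) = 68 / 95 = 0.7158
F1 = 2 * P * R / (P + R)
= 2 * 0.9189 * 0.7158 / (0.9189 + 0.7158)
= 1.3155 / 1.6347
= 0.8047
As percentage: 80.5%

80.5


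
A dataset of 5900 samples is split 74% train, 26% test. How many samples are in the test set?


Train samples = 5900 * 74% = 4366
Test samples = 5900 - 4366
= 1534

1534


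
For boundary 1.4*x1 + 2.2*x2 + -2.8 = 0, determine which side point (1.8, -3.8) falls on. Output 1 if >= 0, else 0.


Compute 1.4 * 1.8 + 2.2 * -3.8 + -2.8
= 2.52 + -8.36 + -2.8
= -8.64
Since -8.64 < 0, the point is on the negative side.

0


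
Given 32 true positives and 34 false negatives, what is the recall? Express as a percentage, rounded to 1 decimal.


Recall = TP / (TP + FN) * 100
= 32 / (32 + 34)
= 32 / 66
= 0.4848
= 48.5%

48.5


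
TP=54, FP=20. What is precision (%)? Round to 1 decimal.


Precision = TP / (TP + FP) * 100
= 54 / (54 + 20)
= 54 / 74
= 0.7297
= 73.0%

73.0


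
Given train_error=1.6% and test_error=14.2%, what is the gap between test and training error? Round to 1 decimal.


Generalization gap = test_error - train_error
= 14.2 - 1.6
= 12.6%
A large gap suggests overfitting.

12.6


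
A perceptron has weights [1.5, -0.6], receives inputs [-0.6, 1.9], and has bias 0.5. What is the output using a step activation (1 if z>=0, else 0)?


z = w . x + b
= 1.5*-0.6 + -0.6*1.9 + 0.5
= -0.9 + -1.14 + 0.5
= -2.04 + 0.5
= -1.54
Since z = -1.54 < 0, output = 0

0


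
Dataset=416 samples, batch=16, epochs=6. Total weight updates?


Iterations per epoch = 416 / 16 = 26
Total updates = iterations_per_epoch * epochs
= 26 * 6
= 156

156


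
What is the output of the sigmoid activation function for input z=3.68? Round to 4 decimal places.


sigmoid(z) = 1 / (1 + exp(-z))
exp(-(3.68)) = exp(-3.68) = 0.0252
1 + 0.0252 = 1.0252
1 / 1.0252 = 0.9754

0.9754


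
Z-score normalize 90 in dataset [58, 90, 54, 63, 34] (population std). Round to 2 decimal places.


Mean = (58 + 90 + 54 + 63 + 34) / 5 = 59.8
Variance = sum((x_i - mean)^2) / n = 324.96
Std = sqrt(324.96) = 18.0266
Z = (x - mean) / std
= (90 - 59.8) / 18.0266
= 30.2 / 18.0266
= 1.68

1.68


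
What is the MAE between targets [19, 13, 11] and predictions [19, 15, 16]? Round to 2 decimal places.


Absolute errors: [0, 2, 5]
Sum of absolute errors = 7
MAE = 7 / 3 = 2.33

2.33


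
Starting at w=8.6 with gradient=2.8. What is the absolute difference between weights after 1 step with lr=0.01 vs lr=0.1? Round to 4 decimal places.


With lr=0.01: w_new = 8.6 - 0.01 * 2.8 = 8.572
With lr=0.1: w_new = 8.6 - 0.1 * 2.8 = 8.32
Absolute difference = |8.572 - 8.32|
= 0.2520

0.2520


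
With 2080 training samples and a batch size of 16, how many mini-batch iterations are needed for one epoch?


Iterations per epoch = dataset_size / batch_size
= 2080 / 16
= 130

130


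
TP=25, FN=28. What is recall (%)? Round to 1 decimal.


Recall = TP / (TP + FN) * 100
= 25 / (25 + 28)
= 25 / 53
= 0.4717
= 47.2%

47.2


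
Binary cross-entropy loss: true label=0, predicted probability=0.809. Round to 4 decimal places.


For y=0: Loss = -log(1-p)
= -log(1 - 0.809)
= -log(0.191)
= -(-1.6555)
= 1.6555

1.6555


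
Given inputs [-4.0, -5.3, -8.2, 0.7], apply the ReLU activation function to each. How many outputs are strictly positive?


ReLU(x) = max(0, x) for each element:
ReLU(-4.0) = 0
ReLU(-5.3) = 0
ReLU(-8.2) = 0
ReLU(0.7) = 0.7
Active neurons (>0): 1

1


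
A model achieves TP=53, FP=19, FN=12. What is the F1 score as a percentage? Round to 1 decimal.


Precision = TP / (TP + FP) = 53 / 72 = 0.7361
Recall = TP / (TP + FN) = 53 / 65 = 0.8154
F1 = 2 * P * R / (P + R)
= 2 * 0.7361 * 0.8154 / (0.7361 + 0.8154)
= 1.2004 / 1.5515
= 0.7737
As percentage: 77.4%

77.4


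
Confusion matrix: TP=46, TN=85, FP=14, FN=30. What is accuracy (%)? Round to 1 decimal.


Accuracy = (TP + TN) / (TP + TN + FP + FN) * 100
= (46 + 85) / (46 + 85 + 14 + 30)
= 131 / 175
= 0.7486
= 74.9%

74.9


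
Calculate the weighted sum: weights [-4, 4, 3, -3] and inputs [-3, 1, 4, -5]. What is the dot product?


Element-wise products:
-4 * -3 = 12
4 * 1 = 4
3 * 4 = 12
-3 * -5 = 15
Sum = 12 + 4 + 12 + 15
= 43

43


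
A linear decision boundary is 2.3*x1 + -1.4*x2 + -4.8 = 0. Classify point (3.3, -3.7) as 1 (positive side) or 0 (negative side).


Compute 2.3 * 3.3 + -1.4 * -3.7 + -4.8
= 7.59 + 5.18 + -4.8
= 7.97
Since 7.97 >= 0, the point is on the positive side.

1


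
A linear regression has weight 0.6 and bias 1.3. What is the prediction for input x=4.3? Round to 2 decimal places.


y = 0.6 * 4.3 + (1.3)
= 2.58 + (1.3)
= 3.88

3.88


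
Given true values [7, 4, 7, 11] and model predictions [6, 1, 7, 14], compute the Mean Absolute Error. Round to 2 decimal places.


Absolute errors: [1, 3, 0, 3]
Sum of absolute errors = 7
MAE = 7 / 4 = 1.75

1.75


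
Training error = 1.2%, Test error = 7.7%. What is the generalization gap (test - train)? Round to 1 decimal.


Generalization gap = test_error - train_error
= 7.7 - 1.2
= 6.5%
A moderate gap.

6.5


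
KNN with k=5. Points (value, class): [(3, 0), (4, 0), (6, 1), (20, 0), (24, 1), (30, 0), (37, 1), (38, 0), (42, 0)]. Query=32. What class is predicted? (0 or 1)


Distances from query 32:
Point 30 (class 0): distance = 2
Point 37 (class 1): distance = 5
Point 38 (class 0): distance = 6
Point 24 (class 1): distance = 8
Point 42 (class 0): distance = 10
K=5 nearest neighbors: classes = [0, 1, 0, 1, 0]
Votes for class 1: 2 / 5
Majority vote => class 0

0


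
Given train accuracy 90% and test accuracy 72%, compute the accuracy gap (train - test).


Gap = train_accuracy - test_accuracy
= 90 - 72
= 18%
This gap suggests the model is overfitting.

18


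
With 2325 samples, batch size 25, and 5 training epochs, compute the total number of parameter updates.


Iterations per epoch = 2325 / 25 = 93
Total updates = iterations_per_epoch * epochs
= 93 * 5
= 465

465


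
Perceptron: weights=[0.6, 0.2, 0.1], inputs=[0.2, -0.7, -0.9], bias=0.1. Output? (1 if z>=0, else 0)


z = w . x + b
= 0.6*0.2 + 0.2*-0.7 + 0.1*-0.9 + 0.1
= 0.12 + -0.14 + -0.09 + 0.1
= -0.11 + 0.1
= -0.01
Since z = -0.01 < 0, output = 0

0


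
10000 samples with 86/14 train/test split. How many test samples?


Train samples = 10000 * 86% = 8600
Test samples = 10000 - 8600
= 1400

1400


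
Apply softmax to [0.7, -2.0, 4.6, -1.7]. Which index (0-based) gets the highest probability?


Softmax is a monotonic transformation, so it preserves the argmax.
We need to find the index of the maximum logit.
Index 0: 0.7
Index 1: -2.0
Index 2: 4.6
Index 3: -1.7
Maximum logit = 4.6 at index 2

2


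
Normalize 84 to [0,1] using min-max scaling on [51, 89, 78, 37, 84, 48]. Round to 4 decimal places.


Min = 37, Max = 89
Range = 89 - 37 = 52
Scaled = (x - min) / (max - min)
= (84 - 37) / 52
= 47 / 52
= 0.9038

0.9038


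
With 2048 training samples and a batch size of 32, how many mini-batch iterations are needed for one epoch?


Iterations per epoch = dataset_size / batch_size
= 2048 / 32
= 64

64


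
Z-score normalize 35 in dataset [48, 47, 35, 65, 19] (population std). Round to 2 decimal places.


Mean = (48 + 47 + 35 + 65 + 19) / 5 = 42.8
Variance = sum((x_i - mean)^2) / n = 232.96
Std = sqrt(232.96) = 15.263
Z = (x - mean) / std
= (35 - 42.8) / 15.263
= -7.8 / 15.263
= -0.51

-0.51


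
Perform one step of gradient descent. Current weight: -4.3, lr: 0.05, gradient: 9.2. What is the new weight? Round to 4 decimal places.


w_new = w_old - lr * gradient
= -4.3 - 0.05 * 9.2
= -4.3 - (0.46)
= -4.7600

-4.7600


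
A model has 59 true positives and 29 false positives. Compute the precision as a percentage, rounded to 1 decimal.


Precision = TP / (TP + FP) * 100
= 59 / (59 + 29)
= 59 / 88
= 0.6705
= 67.0%

67.0


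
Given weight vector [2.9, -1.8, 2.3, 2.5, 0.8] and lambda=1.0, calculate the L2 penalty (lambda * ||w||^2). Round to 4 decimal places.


Squaring each weight:
2.9^2 = 8.41
(-1.8)^2 = 3.24
2.3^2 = 5.29
2.5^2 = 6.25
0.8^2 = 0.64
Sum of squares = 23.83
Penalty = 1.0 * 23.83 = 23.8300

23.8300


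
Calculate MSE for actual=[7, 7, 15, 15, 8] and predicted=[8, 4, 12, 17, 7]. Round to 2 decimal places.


Differences: [-1, 3, 3, -2, 1]
Squared errors: [1, 9, 9, 4, 1]
Sum of squared errors = 24
MSE = 24 / 5 = 4.80

4.80


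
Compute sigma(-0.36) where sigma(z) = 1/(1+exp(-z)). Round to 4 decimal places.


sigmoid(z) = 1 / (1 + exp(-z))
exp(-(-0.36)) = exp(0.36) = 1.4333
1 + 1.4333 = 2.4333
1 / 2.4333 = 0.4110

0.4110


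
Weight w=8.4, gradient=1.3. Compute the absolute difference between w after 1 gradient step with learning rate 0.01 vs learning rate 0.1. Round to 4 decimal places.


With lr=0.01: w_new = 8.4 - 0.01 * 1.3 = 8.387
With lr=0.1: w_new = 8.4 - 0.1 * 1.3 = 8.27
Absolute difference = |8.387 - 8.27|
= 0.1170

0.1170


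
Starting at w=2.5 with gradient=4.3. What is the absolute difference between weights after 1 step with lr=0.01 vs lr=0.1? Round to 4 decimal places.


With lr=0.01: w_new = 2.5 - 0.01 * 4.3 = 2.457
With lr=0.1: w_new = 2.5 - 0.1 * 4.3 = 2.07
Absolute difference = |2.457 - 2.07|
= 0.3870

0.3870


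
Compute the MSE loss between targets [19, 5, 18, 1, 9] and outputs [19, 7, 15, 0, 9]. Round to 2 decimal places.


Differences: [0, -2, 3, 1, 0]
Squared errors: [0, 4, 9, 1, 0]
Sum of squared errors = 14
MSE = 14 / 5 = 2.80

2.80


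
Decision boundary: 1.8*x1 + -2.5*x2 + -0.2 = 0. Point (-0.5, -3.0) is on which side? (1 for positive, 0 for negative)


Compute 1.8 * -0.5 + -2.5 * -3.0 + -0.2
= -0.9 + 7.5 + -0.2
= 6.4
Since 6.4 >= 0, the point is on the positive side.

1


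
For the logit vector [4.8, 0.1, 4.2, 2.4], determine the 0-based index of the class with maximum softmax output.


Softmax is a monotonic transformation, so it preserves the argmax.
We need to find the index of the maximum logit.
Index 0: 4.8
Index 1: 0.1
Index 2: 4.2
Index 3: 2.4
Maximum logit = 4.8 at index 0

0


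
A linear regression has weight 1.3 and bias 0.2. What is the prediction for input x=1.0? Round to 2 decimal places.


y = 1.3 * 1.0 + (0.2)
= 1.3 + (0.2)
= 1.50

1.50


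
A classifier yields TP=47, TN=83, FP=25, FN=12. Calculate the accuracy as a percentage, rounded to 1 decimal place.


Accuracy = (TP + TN) / (TP + TN + FP + FN) * 100
= (47 + 83) / (47 + 83 + 25 + 12)
= 130 / 167
= 0.7784
= 77.8%

77.8


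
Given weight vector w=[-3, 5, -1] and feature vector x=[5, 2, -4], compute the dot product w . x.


Element-wise products:
-3 * 5 = -15
5 * 2 = 10
-1 * -4 = 4
Sum = -15 + 10 + 4
= -1

-1


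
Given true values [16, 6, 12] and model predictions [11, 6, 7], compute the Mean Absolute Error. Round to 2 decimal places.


Absolute errors: [5, 0, 5]
Sum of absolute errors = 10
MAE = 10 / 3 = 3.33

3.33


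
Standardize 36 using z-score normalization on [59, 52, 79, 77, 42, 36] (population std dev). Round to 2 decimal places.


Mean = (59 + 52 + 79 + 77 + 42 + 36) / 6 = 57.5
Variance = sum((x_i - mean)^2) / n = 262.9167
Std = sqrt(262.9167) = 16.2147
Z = (x - mean) / std
= (36 - 57.5) / 16.2147
= -21.5 / 16.2147
= -1.33

-1.33


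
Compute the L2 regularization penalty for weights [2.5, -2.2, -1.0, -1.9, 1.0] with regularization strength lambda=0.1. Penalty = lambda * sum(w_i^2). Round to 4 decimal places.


Squaring each weight:
2.5^2 = 6.25
(-2.2)^2 = 4.84
(-1.0)^2 = 1.0
(-1.9)^2 = 3.61
1.0^2 = 1.0
Sum of squares = 16.7
Penalty = 0.1 * 16.7 = 1.6700

1.6700


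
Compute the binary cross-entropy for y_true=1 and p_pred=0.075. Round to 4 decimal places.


For y=1: Loss = -log(p)
= -log(0.075)
= -(-2.5903)
= 2.5903

2.5903


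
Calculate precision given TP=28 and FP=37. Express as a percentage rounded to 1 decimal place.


Precision = TP / (TP + FP) * 100
= 28 / (28 + 37)
= 28 / 65
= 0.4308
= 43.1%

43.1


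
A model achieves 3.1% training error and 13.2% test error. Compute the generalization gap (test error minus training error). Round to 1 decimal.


Generalization gap = test_error - train_error
= 13.2 - 3.1
= 10.1%
A large gap suggests overfitting.

10.1


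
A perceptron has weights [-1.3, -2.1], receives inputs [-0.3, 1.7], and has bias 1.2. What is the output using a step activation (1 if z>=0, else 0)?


z = w . x + b
= -1.3*-0.3 + -2.1*1.7 + 1.2
= 0.39 + -3.57 + 1.2
= -3.18 + 1.2
= -1.98
Since z = -1.98 < 0, output = 0

0


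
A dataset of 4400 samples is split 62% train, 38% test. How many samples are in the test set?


Train samples = 4400 * 62% = 2728
Test samples = 4400 - 2728
= 1672

1672


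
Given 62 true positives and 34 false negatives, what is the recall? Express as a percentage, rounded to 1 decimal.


Recall = TP / (TP + FN) * 100
= 62 / (62 + 34)
= 62 / 96
= 0.6458
= 64.6%

64.6


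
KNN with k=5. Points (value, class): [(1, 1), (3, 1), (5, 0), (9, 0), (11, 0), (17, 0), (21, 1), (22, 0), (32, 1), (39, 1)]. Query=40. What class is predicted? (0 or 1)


Distances from query 40:
Point 39 (class 1): distance = 1
Point 32 (class 1): distance = 8
Point 22 (class 0): distance = 18
Point 21 (class 1): distance = 19
Point 17 (class 0): distance = 23
K=5 nearest neighbors: classes = [1, 1, 0, 1, 0]
Votes for class 1: 3 / 5
Majority vote => class 1

1


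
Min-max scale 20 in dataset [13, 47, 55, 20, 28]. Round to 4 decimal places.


Min = 13, Max = 55
Range = 55 - 13 = 42
Scaled = (x - min) / (max - min)
= (20 - 13) / 42
= 7 / 42
= 0.1667

0.1667


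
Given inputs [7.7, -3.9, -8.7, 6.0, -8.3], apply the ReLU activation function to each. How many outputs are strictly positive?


ReLU(x) = max(0, x) for each element:
ReLU(7.7) = 7.7
ReLU(-3.9) = 0
ReLU(-8.7) = 0
ReLU(6.0) = 6.0
ReLU(-8.3) = 0
Active neurons (>0): 2

2


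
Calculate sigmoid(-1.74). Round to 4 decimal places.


sigmoid(z) = 1 / (1 + exp(-z))
exp(-(-1.74)) = exp(1.74) = 5.6973
1 + 5.6973 = 6.6973
1 / 6.6973 = 0.1493

0.1493


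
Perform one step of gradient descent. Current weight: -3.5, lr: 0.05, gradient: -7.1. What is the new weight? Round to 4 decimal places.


w_new = w_old - lr * gradient
= -3.5 - 0.05 * -7.1
= -3.5 - (-0.355)
= -3.1450

-3.1450


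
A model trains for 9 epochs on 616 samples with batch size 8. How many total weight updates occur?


Iterations per epoch = 616 / 8 = 77
Total updates = iterations_per_epoch * epochs
= 77 * 9
= 693

693


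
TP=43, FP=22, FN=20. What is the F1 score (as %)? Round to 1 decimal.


Precision = TP / (TP + FP) = 43 / 65 = 0.6615
Recall = TP / (TP + FN) = 43 / 63 = 0.6825
F1 = 2 * P * R / (P + R)
= 2 * 0.6615 * 0.6825 / (0.6615 + 0.6825)
= 0.9031 / 1.3441
= 0.6719
As percentage: 67.2%

67.2


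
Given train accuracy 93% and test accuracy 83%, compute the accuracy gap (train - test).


Gap = train_accuracy - test_accuracy
= 93 - 83
= 10%
This moderate gap may indicate mild overfitting.

10


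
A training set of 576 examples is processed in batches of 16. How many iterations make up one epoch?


Iterations per epoch = dataset_size / batch_size
= 576 / 16
= 36

36


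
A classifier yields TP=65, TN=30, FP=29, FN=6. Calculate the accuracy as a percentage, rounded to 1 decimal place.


Accuracy = (TP + TN) / (TP + TN + FP + FN) * 100
= (65 + 30) / (65 + 30 + 29 + 6)
= 95 / 130
= 0.7308
= 73.1%

73.1


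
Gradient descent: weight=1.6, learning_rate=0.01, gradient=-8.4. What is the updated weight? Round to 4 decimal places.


w_new = w_old - lr * gradient
= 1.6 - 0.01 * -8.4
= 1.6 - (-0.084)
= 1.6840

1.6840


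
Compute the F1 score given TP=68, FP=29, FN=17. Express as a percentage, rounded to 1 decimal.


Precision = TP / (TP + FP) = 68 / 97 = 0.701
Recall = TP / (TP + FN) = 68 / 85 = 0.8
F1 = 2 * P * R / (P + R)
= 2 * 0.701 * 0.8 / (0.701 + 0.8)
= 1.1216 / 1.501
= 0.7473
As percentage: 74.7%

74.7


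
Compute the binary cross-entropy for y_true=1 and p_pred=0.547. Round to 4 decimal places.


For y=1: Loss = -log(p)
= -log(0.547)
= -(-0.6033)
= 0.6033

0.6033


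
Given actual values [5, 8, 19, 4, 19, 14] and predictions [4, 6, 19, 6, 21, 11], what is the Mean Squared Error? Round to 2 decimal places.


Differences: [1, 2, 0, -2, -2, 3]
Squared errors: [1, 4, 0, 4, 4, 9]
Sum of squared errors = 22
MSE = 22 / 6 = 3.67

3.67


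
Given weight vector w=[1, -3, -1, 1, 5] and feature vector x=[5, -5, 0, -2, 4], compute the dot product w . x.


Element-wise products:
1 * 5 = 5
-3 * -5 = 15
-1 * 0 = 0
1 * -2 = -2
5 * 4 = 20
Sum = 5 + 15 + 0 + -2 + 20
= 38

38


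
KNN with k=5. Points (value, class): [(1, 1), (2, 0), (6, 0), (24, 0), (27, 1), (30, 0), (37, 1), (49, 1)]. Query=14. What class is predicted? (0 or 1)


Distances from query 14:
Point 6 (class 0): distance = 8
Point 24 (class 0): distance = 10
Point 2 (class 0): distance = 12
Point 1 (class 1): distance = 13
Point 27 (class 1): distance = 13
K=5 nearest neighbors: classes = [0, 0, 0, 1, 1]
Votes for class 1: 2 / 5
Majority vote => class 0

0


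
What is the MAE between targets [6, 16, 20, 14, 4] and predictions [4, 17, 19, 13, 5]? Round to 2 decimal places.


Absolute errors: [2, 1, 1, 1, 1]
Sum of absolute errors = 6
MAE = 6 / 5 = 1.20

1.20


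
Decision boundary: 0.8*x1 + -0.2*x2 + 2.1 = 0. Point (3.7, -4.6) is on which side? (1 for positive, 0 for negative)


Compute 0.8 * 3.7 + -0.2 * -4.6 + 2.1
= 2.96 + 0.92 + 2.1
= 5.98
Since 5.98 >= 0, the point is on the positive side.

1


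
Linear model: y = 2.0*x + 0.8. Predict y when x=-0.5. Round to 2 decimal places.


y = 2.0 * -0.5 + (0.8)
= -1.0 + (0.8)
= -0.20

-0.20


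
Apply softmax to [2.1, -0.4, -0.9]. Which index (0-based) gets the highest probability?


Softmax is a monotonic transformation, so it preserves the argmax.
We need to find the index of the maximum logit.
Index 0: 2.1
Index 1: -0.4
Index 2: -0.9
Maximum logit = 2.1 at index 0

0


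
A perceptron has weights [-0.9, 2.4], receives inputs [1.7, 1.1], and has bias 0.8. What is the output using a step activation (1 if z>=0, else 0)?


z = w . x + b
= -0.9*1.7 + 2.4*1.1 + 0.8
= -1.53 + 2.64 + 0.8
= 1.11 + 0.8
= 1.91
Since z = 1.91 >= 0, output = 1

1


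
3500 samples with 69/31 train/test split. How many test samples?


Train samples = 3500 * 69% = 2415
Test samples = 3500 - 2415
= 1085

1085


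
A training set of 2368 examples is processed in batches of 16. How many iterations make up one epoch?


Iterations per epoch = dataset_size / batch_size
= 2368 / 16
= 148

148


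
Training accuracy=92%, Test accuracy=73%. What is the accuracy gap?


Gap = train_accuracy - test_accuracy
= 92 - 73
= 19%
This gap suggests the model is overfitting.

19


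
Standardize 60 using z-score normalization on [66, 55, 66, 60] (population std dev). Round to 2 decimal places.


Mean = (66 + 55 + 66 + 60) / 4 = 61.75
Variance = sum((x_i - mean)^2) / n = 21.1875
Std = sqrt(21.1875) = 4.603
Z = (x - mean) / std
= (60 - 61.75) / 4.603
= -1.75 / 4.603
= -0.38

-0.38


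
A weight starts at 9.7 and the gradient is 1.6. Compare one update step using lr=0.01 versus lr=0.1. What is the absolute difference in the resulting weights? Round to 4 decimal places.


With lr=0.01: w_new = 9.7 - 0.01 * 1.6 = 9.684
With lr=0.1: w_new = 9.7 - 0.1 * 1.6 = 9.54
Absolute difference = |9.684 - 9.54|
= 0.1440

0.1440


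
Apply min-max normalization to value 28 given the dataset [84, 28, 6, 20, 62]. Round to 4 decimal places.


Min = 6, Max = 84
Range = 84 - 6 = 78
Scaled = (x - min) / (max - min)
= (28 - 6) / 78
= 22 / 78
= 0.2821

0.2821


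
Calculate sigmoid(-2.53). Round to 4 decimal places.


sigmoid(z) = 1 / (1 + exp(-z))
exp(-(-2.53)) = exp(2.53) = 12.5535
1 + 12.5535 = 13.5535
1 / 13.5535 = 0.0738

0.0738


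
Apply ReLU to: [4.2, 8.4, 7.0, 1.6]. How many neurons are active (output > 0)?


ReLU(x) = max(0, x) for each element:
ReLU(4.2) = 4.2
ReLU(8.4) = 8.4
ReLU(7.0) = 7.0
ReLU(1.6) = 1.6
Active neurons (>0): 4

4


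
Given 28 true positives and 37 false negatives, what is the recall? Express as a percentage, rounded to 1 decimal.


Recall = TP / (TP + FN) * 100
= 28 / (28 + 37)
= 28 / 65
= 0.4308
= 43.1%

43.1


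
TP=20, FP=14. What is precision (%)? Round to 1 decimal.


Precision = TP / (TP + FP) * 100
= 20 / (20 + 14)
= 20 / 34
= 0.5882
= 58.8%

58.8


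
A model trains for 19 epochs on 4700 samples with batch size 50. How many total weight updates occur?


Iterations per epoch = 4700 / 50 = 94
Total updates = iterations_per_epoch * epochs
= 94 * 19
= 1786

1786


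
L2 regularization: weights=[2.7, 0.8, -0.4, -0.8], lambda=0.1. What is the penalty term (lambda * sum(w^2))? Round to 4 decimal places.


Squaring each weight:
2.7^2 = 7.29
0.8^2 = 0.64
(-0.4)^2 = 0.16
(-0.8)^2 = 0.64
Sum of squares = 8.73
Penalty = 0.1 * 8.73 = 0.8730

0.8730


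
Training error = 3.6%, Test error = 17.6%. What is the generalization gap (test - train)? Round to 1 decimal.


Generalization gap = test_error - train_error
= 17.6 - 3.6
= 14.0%
A large gap suggests overfitting.

14.0


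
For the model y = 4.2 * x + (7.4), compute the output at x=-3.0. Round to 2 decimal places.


y = 4.2 * -3.0 + (7.4)
= -12.6 + (7.4)
= -5.20

-5.20


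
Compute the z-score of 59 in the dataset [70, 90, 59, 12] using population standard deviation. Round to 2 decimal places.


Mean = (70 + 90 + 59 + 12) / 4 = 57.75
Variance = sum((x_i - mean)^2) / n = 821.1875
Std = sqrt(821.1875) = 28.6564
Z = (x - mean) / std
= (59 - 57.75) / 28.6564
= 1.25 / 28.6564
= 0.04

0.04


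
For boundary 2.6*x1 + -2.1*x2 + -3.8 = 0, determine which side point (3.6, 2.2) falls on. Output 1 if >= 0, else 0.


Compute 2.6 * 3.6 + -2.1 * 2.2 + -3.8
= 9.36 + -4.62 + -3.8
= 0.94
Since 0.94 >= 0, the point is on the positive side.

1


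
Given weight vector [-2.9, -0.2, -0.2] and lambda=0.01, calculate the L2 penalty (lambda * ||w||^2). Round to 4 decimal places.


Squaring each weight:
(-2.9)^2 = 8.41
(-0.2)^2 = 0.04
(-0.2)^2 = 0.04
Sum of squares = 8.49
Penalty = 0.01 * 8.49 = 0.0849

0.0849


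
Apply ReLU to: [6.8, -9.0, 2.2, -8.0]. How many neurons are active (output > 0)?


ReLU(x) = max(0, x) for each element:
ReLU(6.8) = 6.8
ReLU(-9.0) = 0
ReLU(2.2) = 2.2
ReLU(-8.0) = 0
Active neurons (>0): 2

2


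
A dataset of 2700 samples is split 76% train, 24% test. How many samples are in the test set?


Train samples = 2700 * 76% = 2052
Test samples = 2700 - 2052
= 648

648


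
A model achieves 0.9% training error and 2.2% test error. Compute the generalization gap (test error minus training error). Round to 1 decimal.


Generalization gap = test_error - train_error
= 2.2 - 0.9
= 1.3%
A small gap suggests good generalization.

1.3


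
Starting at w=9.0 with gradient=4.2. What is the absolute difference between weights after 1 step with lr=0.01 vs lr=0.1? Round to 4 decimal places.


With lr=0.01: w_new = 9.0 - 0.01 * 4.2 = 8.958
With lr=0.1: w_new = 9.0 - 0.1 * 4.2 = 8.58
Absolute difference = |8.958 - 8.58|
= 0.3780

0.3780


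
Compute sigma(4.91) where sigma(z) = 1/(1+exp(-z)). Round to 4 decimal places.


sigmoid(z) = 1 / (1 + exp(-z))
exp(-(4.91)) = exp(-4.91) = 0.0074
1 + 0.0074 = 1.0074
1 / 1.0074 = 0.9927

0.9927


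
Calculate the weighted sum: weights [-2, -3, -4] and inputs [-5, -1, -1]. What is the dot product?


Element-wise products:
-2 * -5 = 10
-3 * -1 = 3
-4 * -1 = 4
Sum = 10 + 3 + 4
= 17

17


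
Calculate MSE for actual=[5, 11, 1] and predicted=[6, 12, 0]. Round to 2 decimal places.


Differences: [-1, -1, 1]
Squared errors: [1, 1, 1]
Sum of squared errors = 3
MSE = 3 / 3 = 1.00

1.00


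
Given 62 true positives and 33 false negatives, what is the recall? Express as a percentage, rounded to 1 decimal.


Recall = TP / (TP + FN) * 100
= 62 / (62 + 33)
= 62 / 95
= 0.6526
= 65.3%

65.3


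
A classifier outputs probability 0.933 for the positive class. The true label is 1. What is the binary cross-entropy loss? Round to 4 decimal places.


For y=1: Loss = -log(p)
= -log(0.933)
= -(-0.0694)
= 0.0694

0.0694


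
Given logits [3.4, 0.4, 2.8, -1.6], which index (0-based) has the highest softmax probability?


Softmax is a monotonic transformation, so it preserves the argmax.
We need to find the index of the maximum logit.
Index 0: 3.4
Index 1: 0.4
Index 2: 2.8
Index 3: -1.6
Maximum logit = 3.4 at index 0

0


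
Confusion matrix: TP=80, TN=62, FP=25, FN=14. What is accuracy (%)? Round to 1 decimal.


Accuracy = (TP + TN) / (TP + TN + FP + FN) * 100
= (80 + 62) / (80 + 62 + 25 + 14)
= 142 / 181
= 0.7845
= 78.5%

78.5


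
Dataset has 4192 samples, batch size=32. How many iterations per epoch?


Iterations per epoch = dataset_size / batch_size
= 4192 / 32
= 131

131


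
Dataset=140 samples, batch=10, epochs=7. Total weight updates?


Iterations per epoch = 140 / 10 = 14
Total updates = iterations_per_epoch * epochs
= 14 * 7
= 98

98


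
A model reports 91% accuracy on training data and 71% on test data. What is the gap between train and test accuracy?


Gap = train_accuracy - test_accuracy
= 91 - 71
= 20%
This gap suggests the model is overfitting.

20


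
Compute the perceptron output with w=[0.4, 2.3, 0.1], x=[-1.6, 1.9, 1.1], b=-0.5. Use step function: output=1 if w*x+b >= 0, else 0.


z = w . x + b
= 0.4*-1.6 + 2.3*1.9 + 0.1*1.1 + -0.5
= -0.64 + 4.37 + 0.11 + -0.5
= 3.84 + -0.5
= 3.34
Since z = 3.34 >= 0, output = 1

1


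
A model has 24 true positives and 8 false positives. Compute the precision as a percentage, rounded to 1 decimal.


Precision = TP / (TP + FP) * 100
= 24 / (24 + 8)
= 24 / 32
= 0.75
= 75.0%

75.0


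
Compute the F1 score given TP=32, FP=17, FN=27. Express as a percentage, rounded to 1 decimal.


Precision = TP / (TP + FP) = 32 / 49 = 0.6531
Recall = TP / (TP + FN) = 32 / 59 = 0.5424
F1 = 2 * P * R / (P + R)
= 2 * 0.6531 * 0.5424 / (0.6531 + 0.5424)
= 0.7084 / 1.1954
= 0.5926
As percentage: 59.3%

59.3


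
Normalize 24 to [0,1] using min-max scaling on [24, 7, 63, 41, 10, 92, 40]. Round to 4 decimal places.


Min = 7, Max = 92
Range = 92 - 7 = 85
Scaled = (x - min) / (max - min)
= (24 - 7) / 85
= 17 / 85
= 0.2000

0.2000


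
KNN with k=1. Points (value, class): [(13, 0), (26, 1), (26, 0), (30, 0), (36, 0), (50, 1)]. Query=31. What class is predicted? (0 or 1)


Distances from query 31:
Point 30 (class 0): distance = 1
K=1 nearest neighbors: classes = [0]
Votes for class 1: 0 / 1
Majority vote => class 0

0


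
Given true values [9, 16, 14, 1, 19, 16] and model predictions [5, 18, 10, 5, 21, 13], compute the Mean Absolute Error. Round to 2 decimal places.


Absolute errors: [4, 2, 4, 4, 2, 3]
Sum of absolute errors = 19
MAE = 19 / 6 = 3.17

3.17


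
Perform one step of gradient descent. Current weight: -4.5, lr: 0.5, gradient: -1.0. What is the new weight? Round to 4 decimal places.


w_new = w_old - lr * gradient
= -4.5 - 0.5 * -1.0
= -4.5 - (-0.5)
= -4.0000

-4.0000


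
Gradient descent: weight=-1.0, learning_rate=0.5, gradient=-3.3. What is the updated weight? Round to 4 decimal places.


w_new = w_old - lr * gradient
= -1.0 - 0.5 * -3.3
= -1.0 - (-1.65)
= 0.6500

0.6500


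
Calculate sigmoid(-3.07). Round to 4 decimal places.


sigmoid(z) = 1 / (1 + exp(-z))
exp(-(-3.07)) = exp(3.07) = 21.5419
1 + 21.5419 = 22.5419
1 / 22.5419 = 0.0444

0.0444


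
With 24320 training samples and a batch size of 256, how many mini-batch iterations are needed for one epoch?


Iterations per epoch = dataset_size / batch_size
= 24320 / 256
= 95

95


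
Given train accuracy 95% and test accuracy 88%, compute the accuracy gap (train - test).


Gap = train_accuracy - test_accuracy
= 95 - 88
= 7%
This moderate gap may indicate mild overfitting.

7


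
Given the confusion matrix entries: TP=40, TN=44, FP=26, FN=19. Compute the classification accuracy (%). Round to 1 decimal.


Accuracy = (TP + TN) / (TP + TN + FP + FN) * 100
= (40 + 44) / (40 + 44 + 26 + 19)
= 84 / 129
= 0.6512
= 65.1%

65.1


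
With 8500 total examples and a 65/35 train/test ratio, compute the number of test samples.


Train samples = 8500 * 65% = 5525
Test samples = 8500 - 5525
= 2975

2975


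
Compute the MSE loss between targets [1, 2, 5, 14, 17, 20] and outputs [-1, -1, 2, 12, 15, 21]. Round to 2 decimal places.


Differences: [2, 3, 3, 2, 2, -1]
Squared errors: [4, 9, 9, 4, 4, 1]
Sum of squared errors = 31
MSE = 31 / 6 = 5.17

5.17


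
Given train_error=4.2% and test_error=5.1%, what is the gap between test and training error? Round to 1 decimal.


Generalization gap = test_error - train_error
= 5.1 - 4.2
= 0.9%
A small gap suggests good generalization.

0.9


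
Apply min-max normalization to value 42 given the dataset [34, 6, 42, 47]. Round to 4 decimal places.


Min = 6, Max = 47
Range = 47 - 6 = 41
Scaled = (x - min) / (max - min)
= (42 - 6) / 41
= 36 / 41
= 0.8780

0.8780


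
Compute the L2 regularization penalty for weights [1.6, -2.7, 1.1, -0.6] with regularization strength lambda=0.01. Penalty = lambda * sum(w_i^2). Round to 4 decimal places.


Squaring each weight:
1.6^2 = 2.56
(-2.7)^2 = 7.29
1.1^2 = 1.21
(-0.6)^2 = 0.36
Sum of squares = 11.42
Penalty = 0.01 * 11.42 = 0.1142

0.1142


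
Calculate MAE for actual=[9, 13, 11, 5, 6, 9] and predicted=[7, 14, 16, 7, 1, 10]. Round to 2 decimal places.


Absolute errors: [2, 1, 5, 2, 5, 1]
Sum of absolute errors = 16
MAE = 16 / 6 = 2.67

2.67


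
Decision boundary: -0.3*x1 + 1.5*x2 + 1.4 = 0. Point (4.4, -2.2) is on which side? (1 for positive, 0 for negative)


Compute -0.3 * 4.4 + 1.5 * -2.2 + 1.4
= -1.32 + -3.3 + 1.4
= -3.22
Since -3.22 < 0, the point is on the negative side.

0


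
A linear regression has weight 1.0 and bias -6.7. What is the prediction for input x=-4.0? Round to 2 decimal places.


y = 1.0 * -4.0 + (-6.7)
= -4.0 + (-6.7)
= -10.70

-10.70


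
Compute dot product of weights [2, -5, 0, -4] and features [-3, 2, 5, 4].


Element-wise products:
2 * -3 = -6
-5 * 2 = -10
0 * 5 = 0
-4 * 4 = -16
Sum = -6 + -10 + 0 + -16
= -32

-32


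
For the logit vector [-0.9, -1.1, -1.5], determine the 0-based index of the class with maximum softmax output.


Softmax is a monotonic transformation, so it preserves the argmax.
We need to find the index of the maximum logit.
Index 0: -0.9
Index 1: -1.1
Index 2: -1.5
Maximum logit = -0.9 at index 0

0


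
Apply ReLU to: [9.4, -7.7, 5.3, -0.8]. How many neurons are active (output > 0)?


ReLU(x) = max(0, x) for each element:
ReLU(9.4) = 9.4
ReLU(-7.7) = 0
ReLU(5.3) = 5.3
ReLU(-0.8) = 0
Active neurons (>0): 2

2


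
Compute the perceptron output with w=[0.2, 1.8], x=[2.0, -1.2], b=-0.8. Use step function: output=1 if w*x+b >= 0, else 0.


z = w . x + b
= 0.2*2.0 + 1.8*-1.2 + -0.8
= 0.4 + -2.16 + -0.8
= -1.76 + -0.8
= -2.56
Since z = -2.56 < 0, output = 0

0


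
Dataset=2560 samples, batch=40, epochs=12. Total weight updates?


Iterations per epoch = 2560 / 40 = 64
Total updates = iterations_per_epoch * epochs
= 64 * 12
= 768

768


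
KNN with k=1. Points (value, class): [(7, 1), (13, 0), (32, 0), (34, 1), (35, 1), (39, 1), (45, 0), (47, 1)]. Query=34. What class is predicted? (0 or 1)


Distances from query 34:
Point 34 (class 1): distance = 0
K=1 nearest neighbors: classes = [1]
Votes for class 1: 1 / 1
Majority vote => class 1

1


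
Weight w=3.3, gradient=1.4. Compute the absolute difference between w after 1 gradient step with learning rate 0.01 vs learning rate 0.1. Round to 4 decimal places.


With lr=0.01: w_new = 3.3 - 0.01 * 1.4 = 3.286
With lr=0.1: w_new = 3.3 - 0.1 * 1.4 = 3.16
Absolute difference = |3.286 - 3.16|
= 0.1260

0.1260


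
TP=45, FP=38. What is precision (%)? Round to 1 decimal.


Precision = TP / (TP + FP) * 100
= 45 / (45 + 38)
= 45 / 83
= 0.5422
= 54.2%

54.2


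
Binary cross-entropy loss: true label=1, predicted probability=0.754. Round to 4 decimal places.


For y=1: Loss = -log(p)
= -log(0.754)
= -(-0.2824)
= 0.2824

0.2824


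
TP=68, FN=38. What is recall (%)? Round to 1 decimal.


Recall = TP / (TP + FN) * 100
= 68 / (68 + 38)
= 68 / 106
= 0.6415
= 64.2%

64.2


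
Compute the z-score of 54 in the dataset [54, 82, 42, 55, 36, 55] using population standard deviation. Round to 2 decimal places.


Mean = (54 + 82 + 42 + 55 + 36 + 55) / 6 = 54.0
Variance = sum((x_i - mean)^2) / n = 209.0
Std = sqrt(209.0) = 14.4568
Z = (x - mean) / std
= (54 - 54.0) / 14.4568
= 0.0 / 14.4568
= 0.00

0.00


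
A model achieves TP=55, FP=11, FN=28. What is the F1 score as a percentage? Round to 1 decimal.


Precision = TP / (TP + FP) = 55 / 66 = 0.8333
Recall = TP / (TP + FN) = 55 / 83 = 0.6627
F1 = 2 * P * R / (P + R)
= 2 * 0.8333 * 0.6627 / (0.8333 + 0.6627)
= 1.1044 / 1.496
= 0.7383
As percentage: 73.8%

73.8


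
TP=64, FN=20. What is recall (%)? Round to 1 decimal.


Recall = TP / (TP + FN) * 100
= 64 / (64 + 20)
= 64 / 84
= 0.7619
= 76.2%

76.2


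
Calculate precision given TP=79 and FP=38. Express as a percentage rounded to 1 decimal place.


Precision = TP / (TP + FP) * 100
= 79 / (79 + 38)
= 79 / 117
= 0.6752
= 67.5%

67.5


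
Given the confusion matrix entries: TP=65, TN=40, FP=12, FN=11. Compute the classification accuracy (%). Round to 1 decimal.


Accuracy = (TP + TN) / (TP + TN + FP + FN) * 100
= (65 + 40) / (65 + 40 + 12 + 11)
= 105 / 128
= 0.8203
= 82.0%

82.0


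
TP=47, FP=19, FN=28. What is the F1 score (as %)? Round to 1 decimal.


Precision = TP / (TP + FP) = 47 / 66 = 0.7121
Recall = TP / (TP + FN) = 47 / 75 = 0.6267
F1 = 2 * P * R / (P + R)
= 2 * 0.7121 * 0.6267 / (0.7121 + 0.6267)
= 0.8925 / 1.3388
= 0.6667
As percentage: 66.7%

66.7


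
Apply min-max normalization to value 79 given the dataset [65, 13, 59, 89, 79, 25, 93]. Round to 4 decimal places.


Min = 13, Max = 93
Range = 93 - 13 = 80
Scaled = (x - min) / (max - min)
= (79 - 13) / 80
= 66 / 80
= 0.8250

0.8250


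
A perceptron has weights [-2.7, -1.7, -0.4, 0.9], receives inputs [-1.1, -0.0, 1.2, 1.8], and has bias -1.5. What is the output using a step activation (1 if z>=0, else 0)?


z = w . x + b
= -2.7*-1.1 + -1.7*-0.0 + -0.4*1.2 + 0.9*1.8 + -1.5
= 2.97 + 0.0 + -0.48 + 1.62 + -1.5
= 4.11 + -1.5
= 2.61
Since z = 2.61 >= 0, output = 1

1
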